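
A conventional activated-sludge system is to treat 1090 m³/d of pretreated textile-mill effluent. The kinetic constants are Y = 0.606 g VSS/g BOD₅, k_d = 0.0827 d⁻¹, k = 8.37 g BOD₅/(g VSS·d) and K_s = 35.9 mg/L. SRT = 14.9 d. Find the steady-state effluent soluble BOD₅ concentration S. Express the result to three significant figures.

S ≈ 1.09 mg/L

For a completely mixed reactor with recycle the Lawrence–McCarty relation gives S = K_s·(1 + k_d·θ_c) / [θ_c·(Y·k − k_d) − 1] = 35.9 × (1 + 0.0827 × 14.9) / [14.9 × (0.606 × 8.37 − 0.0827) − 1] = 80.14 / 73.34 = 1.093 mg/L.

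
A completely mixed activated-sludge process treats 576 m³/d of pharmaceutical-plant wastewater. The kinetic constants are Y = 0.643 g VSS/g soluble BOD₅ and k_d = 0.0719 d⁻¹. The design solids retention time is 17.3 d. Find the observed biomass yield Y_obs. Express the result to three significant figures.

Correct the yield for decay: Y_obs = Y/(1 + k_d θ_c) = 0.643 / (1 + 0.0719 × 17.3) = 0.643 / 2.244 = 0.2866.

Y_obs ≈ 0.287 g VSS/g soluble BOD₅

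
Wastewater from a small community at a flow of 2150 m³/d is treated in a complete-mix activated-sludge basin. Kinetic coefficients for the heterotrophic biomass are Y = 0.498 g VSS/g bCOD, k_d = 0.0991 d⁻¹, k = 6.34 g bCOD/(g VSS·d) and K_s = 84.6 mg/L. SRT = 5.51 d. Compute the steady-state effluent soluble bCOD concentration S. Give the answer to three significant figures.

S ≈ 8.25 mg/L

From the Monod/SRT balance for a CMAS, S = K_s·(1+k_d θ_c)/[θ_c·(Y k − k_d) − 1] = 84.6 × (1 + 0.0991 × 5.51) / [5.51 × (0.498 × 6.34 − 0.0991) − 1] = 130.8 / 15.85 = 8.252 mg/L.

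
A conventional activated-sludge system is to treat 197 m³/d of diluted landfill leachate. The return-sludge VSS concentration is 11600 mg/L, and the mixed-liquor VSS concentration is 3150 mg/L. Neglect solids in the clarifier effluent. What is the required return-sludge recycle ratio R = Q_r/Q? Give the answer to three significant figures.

R ≈ 0.373

Solids balance on the clarifier gives (1+R)X = R·X_r, so R = X/(X_r − X) = 3150 / (11600 − 3150) = 0.3728.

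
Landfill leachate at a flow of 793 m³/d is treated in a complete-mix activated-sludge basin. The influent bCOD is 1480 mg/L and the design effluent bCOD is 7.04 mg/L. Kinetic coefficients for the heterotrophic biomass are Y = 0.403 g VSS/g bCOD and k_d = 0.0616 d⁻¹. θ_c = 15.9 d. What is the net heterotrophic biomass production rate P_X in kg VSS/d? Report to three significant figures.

The observed yield is Y_obs = Y/(1 + k_d·θ_c) = 0.403 / (1 + 0.0616 × 15.9) = 0.403 / 1.979 = 0.2036 g VSS per g bCOD removed.
Mass of bCOD removed per day: Q(S₀ − S) = 793 × 1473 g/m³ = 1168 kg/d.
P_X = Y_obs · Q(S₀ − S) = 0.2036 × 1168 = 237.8 kg VSS/d.

P_X ≈ 238 kg VSS/d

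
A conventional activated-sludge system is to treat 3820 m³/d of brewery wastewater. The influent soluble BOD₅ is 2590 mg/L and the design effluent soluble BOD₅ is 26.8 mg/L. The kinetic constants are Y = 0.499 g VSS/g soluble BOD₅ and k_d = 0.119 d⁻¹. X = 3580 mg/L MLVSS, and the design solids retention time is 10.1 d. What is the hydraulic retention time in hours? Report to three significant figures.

τ ≈ 39.3 h

Steady-state biomass mass balance: V·X·(1 + k_d·θ_c) = Y·Q·(S₀ − S)·θ_c, so V = 0.499 × 3820 × (2590 − 26.8) × 10.1 / [3580 × (1 + 0.119 × 10.1)] = 4.93×10^7 / 7883 = 6260 m³.
Hydraulic retention time τ = V/Q = 6260 / 3820 = 1.639 d = 39.33 h.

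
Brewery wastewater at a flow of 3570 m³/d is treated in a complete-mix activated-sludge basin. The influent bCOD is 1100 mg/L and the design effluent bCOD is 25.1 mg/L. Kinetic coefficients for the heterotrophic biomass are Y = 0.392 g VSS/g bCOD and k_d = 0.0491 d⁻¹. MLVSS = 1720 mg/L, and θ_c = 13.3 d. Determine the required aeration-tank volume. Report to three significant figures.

Rearranging the biomass balance for a CMAS with decay, V = Y·Q·ΔS·θ_c / [X·(1+k_d θ_c)] = 0.392 × 3570 × (1100 − 25.1) × 13.3 / [1720 × (1 + 0.0491 × 13.3)] = 2×10^7 / 2843 = 7037 m³.

V ≈ 7040 m³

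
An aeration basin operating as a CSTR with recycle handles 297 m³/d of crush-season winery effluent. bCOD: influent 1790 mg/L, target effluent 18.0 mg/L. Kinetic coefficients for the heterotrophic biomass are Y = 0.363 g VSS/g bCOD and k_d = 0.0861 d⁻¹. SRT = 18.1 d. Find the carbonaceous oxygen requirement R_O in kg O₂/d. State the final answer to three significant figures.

R_O ≈ 420 kg O₂/d

Correct the yield for decay: Y_obs = Y/(1 + k_d θ_c) = 0.363 / (1 + 0.0861 × 18.1) = 0.363 / 2.558 = 0.1419.
ΔS = 1790 − 18.0 = 1772 mg/L, so the substrate removal rate is 297 × 1772/1000 = 526.3 kg bCOD/d.
Net sludge production P_X = 0.1419 × 526.3 = 74.67 kg VSS/d.
R_O = Q·(S₀ − S) − 1.42·P_X = 526.3 − 1.42 × 74.67 = 420.3 kg O₂/d.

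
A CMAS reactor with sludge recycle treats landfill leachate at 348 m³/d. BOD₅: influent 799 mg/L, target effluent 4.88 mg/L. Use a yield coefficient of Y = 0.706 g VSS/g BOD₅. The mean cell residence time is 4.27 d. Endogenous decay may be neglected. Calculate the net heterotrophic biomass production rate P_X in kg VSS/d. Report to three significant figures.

P_X ≈ 195 kg VSS/d

Since k_d ≈ 0, Y_obs = Y = 0.706 g VSS/g BOD₅.
Mass of BOD₅ removed per day: Q(S₀ − S) = 348 × 794.1 g/m³ = 276.4 kg/d.
So the net sludge growth is P_X = 0.7060 × 276.4 = 195.1 kg VSS/d.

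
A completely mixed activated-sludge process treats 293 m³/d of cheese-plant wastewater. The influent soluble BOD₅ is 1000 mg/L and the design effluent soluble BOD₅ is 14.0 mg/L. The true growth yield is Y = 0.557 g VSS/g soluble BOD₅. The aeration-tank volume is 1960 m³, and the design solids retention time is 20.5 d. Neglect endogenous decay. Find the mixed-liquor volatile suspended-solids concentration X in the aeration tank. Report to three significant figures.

X ≈ 1680 mg/L

X = Y·Q·ΔS·θ_c / V = 0.557 × 293 × (1000 − 14.0) × 20.5 / 1960 = 1683 mg/L.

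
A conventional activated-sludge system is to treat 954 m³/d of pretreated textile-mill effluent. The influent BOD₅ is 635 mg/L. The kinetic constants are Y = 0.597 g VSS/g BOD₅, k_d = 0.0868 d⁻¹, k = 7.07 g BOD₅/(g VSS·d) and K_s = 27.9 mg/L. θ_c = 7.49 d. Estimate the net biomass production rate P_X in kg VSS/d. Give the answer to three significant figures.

From the Monod/SRT balance for a CMAS, S = K_s·(1+k_d θ_c)/[θ_c·(Y k − k_d) − 1] = 27.9 × (1 + 0.0868 × 7.49) / [7.49 × (0.597 × 7.07 − 0.0868) − 1] = 46.04 / 29.96 = 1.536 mg/L.
Correct the yield for decay: Y_obs = Y/(1 + k_d θ_c) = 0.597 / (1 + 0.0868 × 7.49) = 0.597 / 1.650 = 0.3618.
Q·(S₀ − S) = 954 × (635 − 1.54) × 10⁻³ = 604.3 kg/d removed.
Biomass produced: P_X = Y_obs·Q·ΔS = 0.3618 × 604.3 ≈ 218.6 kg VSS/d.

P_X ≈ 219 kg VSS/d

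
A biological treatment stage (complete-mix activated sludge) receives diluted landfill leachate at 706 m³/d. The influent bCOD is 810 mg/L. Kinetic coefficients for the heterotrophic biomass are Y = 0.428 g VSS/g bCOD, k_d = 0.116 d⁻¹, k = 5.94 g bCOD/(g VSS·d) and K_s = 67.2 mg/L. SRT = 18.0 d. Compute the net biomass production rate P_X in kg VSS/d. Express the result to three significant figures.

From the Monod/SRT balance for a CMAS, S = K_s·(1+k_d θ_c)/[θ_c·(Y k − k_d) − 1] = 67.2 × (1 + 0.116 × 18.0) / [18.0 × (0.428 × 5.94 − 0.116) − 1] = 207.5 / 42.67 = 4.863 mg/L.
The observed yield is Y_obs = Y/(1 + k_d·θ_c) = 0.428 / (1 + 0.116 × 18.0) = 0.428 / 3.088 = 0.1386 g VSS per g bCOD removed.
Substrate removed = Q·(S₀ − S) = 706 m³/d × (810 − 4.86) g/m³ = 5.68×10^5 g/d = 568.4 kg/d.
Biomass produced: P_X = Y_obs·Q·ΔS = 0.1386 × 568.4 ≈ 78.78 kg VSS/d.

P_X ≈ 78.8 kg VSS/d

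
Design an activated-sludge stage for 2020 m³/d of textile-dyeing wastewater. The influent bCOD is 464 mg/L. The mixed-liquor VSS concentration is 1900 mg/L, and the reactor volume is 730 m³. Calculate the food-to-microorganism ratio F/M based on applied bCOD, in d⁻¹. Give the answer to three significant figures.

F/M = Q·S₀ / (V·X) = 2020 × 464 / (730.0 × 1900) = 0.6758 g bCOD·(g VSS·d)⁻¹.

F/M ≈ 0.676 d⁻¹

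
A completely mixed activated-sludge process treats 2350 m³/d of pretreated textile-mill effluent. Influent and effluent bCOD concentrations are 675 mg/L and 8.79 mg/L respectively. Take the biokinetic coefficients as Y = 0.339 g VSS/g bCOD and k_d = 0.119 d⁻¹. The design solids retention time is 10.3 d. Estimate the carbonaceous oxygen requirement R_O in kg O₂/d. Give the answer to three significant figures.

R_O ≈ 1230 kg O₂/d

Correct the yield for decay: Y_obs = Y/(1 + k_d θ_c) = 0.339 / (1 + 0.119 × 10.3) = 0.339 / 2.226 = 0.1523.
Mass of bCOD removed per day: Q(S₀ − S) = 2350 × 666.2 g/m³ = 1566 kg/d.
P_X = Y_obs·Q·(S₀ − S) = 0.1523 × 1566 = 238.5 kg VSS/d.
R_O = Q·(S₀ − S) − 1.42·P_X = 1566 − 1.42 × 238.5 = 1227 kg O₂/d.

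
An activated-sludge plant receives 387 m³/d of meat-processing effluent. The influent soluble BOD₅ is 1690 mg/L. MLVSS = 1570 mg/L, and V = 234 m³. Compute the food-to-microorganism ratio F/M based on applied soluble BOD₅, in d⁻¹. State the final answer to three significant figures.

F/M = Q·S₀ / (V·X) = 387 × 1690 / (234.0 × 1570) = 1.780 g soluble BOD₅·(g VSS·d)⁻¹.

F/M ≈ 1.78 d⁻¹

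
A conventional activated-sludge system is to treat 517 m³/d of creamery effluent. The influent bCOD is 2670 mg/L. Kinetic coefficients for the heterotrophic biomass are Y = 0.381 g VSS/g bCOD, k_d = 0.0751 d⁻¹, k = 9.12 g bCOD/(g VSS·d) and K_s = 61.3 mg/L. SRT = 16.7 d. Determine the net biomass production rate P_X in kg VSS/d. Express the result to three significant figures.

P_X ≈ 233 kg VSS/d

From the Monod/SRT balance for a CMAS, S = K_s·(1+k_d θ_c)/[θ_c·(Y k − k_d) − 1] = 61.3 × (1 + 0.0751 × 16.7) / [16.7 × (0.381 × 9.12 − 0.0751) − 1] = 138.2 / 55.77 = 2.478 mg/L.
Observed yield with endogenous decay: Y_obs = Y / (1 + k_d·θ_c) = 0.381 / (1 + 0.0751 × 16.7) = 0.381 / 2.254 = 0.1690 g VSS/g bCOD.
Substrate removed = Q·(S₀ − S) = 517 m³/d × (2670 − 2.48) g/m³ = 1.38×10^6 g/d = 1379 kg/d.
P_X = Y_obs · Q(S₀ − S) = 0.1690 × 1379 = 233.1 kg VSS/d.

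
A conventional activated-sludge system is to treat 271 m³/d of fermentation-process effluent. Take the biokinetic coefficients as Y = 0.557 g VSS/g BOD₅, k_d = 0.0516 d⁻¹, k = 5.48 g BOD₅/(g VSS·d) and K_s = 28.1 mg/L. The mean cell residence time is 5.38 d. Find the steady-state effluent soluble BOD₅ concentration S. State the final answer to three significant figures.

S ≈ 2.37 mg/L

Effluent substrate depends only on kinetics and SRT: S = K_s(1 + k_d θ_c) / [θ_c(Yk − k_d) − 1] = 28.1 × (1 + 0.0516 × 5.38) / [5.38 × (0.557 × 5.48 − 0.0516) − 1] = 35.90 / 15.14 = 2.371 mg/L.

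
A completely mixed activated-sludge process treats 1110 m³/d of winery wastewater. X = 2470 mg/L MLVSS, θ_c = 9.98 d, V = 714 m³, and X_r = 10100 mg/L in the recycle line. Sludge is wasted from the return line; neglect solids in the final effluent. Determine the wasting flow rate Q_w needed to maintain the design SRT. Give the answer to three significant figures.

Q_w ≈ 17.5 m³/d

Wasting from the return line (neglecting effluent solids): Q_w = V·X / (θ_c·X_r) = 714.0 × 2470 / (9.98 × 10100) = 17.50 m³/d.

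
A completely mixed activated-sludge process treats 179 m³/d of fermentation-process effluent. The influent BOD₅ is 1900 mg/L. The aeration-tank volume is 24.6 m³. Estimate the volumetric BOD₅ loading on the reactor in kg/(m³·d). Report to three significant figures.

L_v ≈ 13.8 kg BOD₅/(m³·d)

Applied BOD₅ load per unit volume = Q·S₀/V = (179 × 1900/1000)/24.60 = 13.83 kg BOD₅·m⁻³·d⁻¹.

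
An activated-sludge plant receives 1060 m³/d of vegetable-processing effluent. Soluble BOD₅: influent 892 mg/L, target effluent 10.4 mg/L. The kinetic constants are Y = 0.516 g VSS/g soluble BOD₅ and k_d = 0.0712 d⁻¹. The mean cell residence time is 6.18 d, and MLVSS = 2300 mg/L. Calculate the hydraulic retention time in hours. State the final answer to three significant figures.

τ ≈ 20.4 h

Rearranging the biomass balance for a CMAS with decay, V = Y·Q·ΔS·θ_c / [X·(1+k_d θ_c)] = 0.516 × 1060 × (892 − 10.4) × 6.18 / [2300 × (1 + 0.0712 × 6.18)] = 2.98×10^6 / 3312 = 899.7 m³.
Hydraulic retention time τ = V/Q = 899.7 / 1060 = 0.8488 d = 20.37 h.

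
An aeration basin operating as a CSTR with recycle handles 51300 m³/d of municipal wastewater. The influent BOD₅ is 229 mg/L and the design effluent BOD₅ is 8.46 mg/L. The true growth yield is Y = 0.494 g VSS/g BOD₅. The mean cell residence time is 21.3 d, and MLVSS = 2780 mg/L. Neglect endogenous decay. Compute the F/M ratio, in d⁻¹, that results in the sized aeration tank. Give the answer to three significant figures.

Biomass mass balance (decay neglected): V·X = Y·Q·(S₀ − S)·θ_c, so V = 0.494 × 51300 × (229 − 8.46) × 21.3 / 2780 = 42822 m³.
F/M = applied load / biomass = Q·S₀/(V·X) = 51300 × 229 / (42822 × 2780) = 0.09868 d⁻¹.

F/M ≈ 0.0987 d⁻¹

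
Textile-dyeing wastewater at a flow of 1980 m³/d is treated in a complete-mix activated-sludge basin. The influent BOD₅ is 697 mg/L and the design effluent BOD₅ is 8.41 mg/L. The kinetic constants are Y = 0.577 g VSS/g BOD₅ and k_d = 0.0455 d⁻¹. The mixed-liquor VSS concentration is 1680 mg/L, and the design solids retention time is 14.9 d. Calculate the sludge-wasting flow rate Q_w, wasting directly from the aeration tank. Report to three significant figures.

Rearranging the biomass balance for a CMAS with decay, V = Y·Q·ΔS·θ_c / [X·(1+k_d θ_c)] = 0.577 × 1980 × (697 − 8.41) × 14.9 / [1680 × (1 + 0.0455 × 14.9)] = 1.17×10^7 / 2819 = 4158 m³.
For wasting at MLVSS concentration, Q_w = V/θ_c = 4158/14.9 = 279.1 m³/d.

Q_w ≈ 279 m³/d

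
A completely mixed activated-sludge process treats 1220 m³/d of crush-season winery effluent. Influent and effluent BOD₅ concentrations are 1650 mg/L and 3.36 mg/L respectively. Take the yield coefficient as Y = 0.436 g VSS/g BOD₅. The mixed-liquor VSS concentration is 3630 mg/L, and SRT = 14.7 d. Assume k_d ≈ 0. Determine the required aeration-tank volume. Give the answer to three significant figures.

With k_d = 0 the design equation reduces to V = Y Q (S₀−S) θ_c / X = 0.436 × 1220 × (1650 − 3.36) × 14.7 / 3630 = 3547 m³.

V ≈ 3550 m³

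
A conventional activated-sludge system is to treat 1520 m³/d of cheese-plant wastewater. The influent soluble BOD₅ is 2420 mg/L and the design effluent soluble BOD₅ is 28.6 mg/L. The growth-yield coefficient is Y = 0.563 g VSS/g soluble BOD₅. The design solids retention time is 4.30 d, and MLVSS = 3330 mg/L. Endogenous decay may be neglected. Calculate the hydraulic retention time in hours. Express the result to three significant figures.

V·X = Y·Q·ΔS·θ_c gives V = 0.563 × 1520 × (2420 − 28.6) × 4.30 / 3330 = 2643 m³.
HRT = V/Q = 2643 m³ / 1520 m³·d⁻¹ = 1.739 d × 24 = 41.72 h.

τ ≈ 41.7 h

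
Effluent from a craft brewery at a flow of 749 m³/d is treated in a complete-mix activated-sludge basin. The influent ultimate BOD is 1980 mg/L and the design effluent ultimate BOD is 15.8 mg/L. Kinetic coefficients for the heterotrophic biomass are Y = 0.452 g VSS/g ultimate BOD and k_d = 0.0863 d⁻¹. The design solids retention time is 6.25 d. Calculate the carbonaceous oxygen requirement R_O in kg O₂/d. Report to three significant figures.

Observed yield with endogenous decay: Y_obs = Y / (1 + k_d·θ_c) = 0.452 / (1 + 0.0863 × 6.25) = 0.452 / 1.539 = 0.2936 g VSS/g ultimate BOD.
Mass of ultimate BOD removed per day: Q(S₀ − S) = 749 × 1964 g/m³ = 1471 kg/d.
P_X = Y_obs·Q·(S₀ − S) = 0.2936 × 1471 = 432.0 kg VSS/d.
R_O = Q·(S₀ − S) − 1.42·P_X = 1471 − 1.42 × 432.0 = 857.8 kg O₂/d.

R_O ≈ 858 kg O₂/d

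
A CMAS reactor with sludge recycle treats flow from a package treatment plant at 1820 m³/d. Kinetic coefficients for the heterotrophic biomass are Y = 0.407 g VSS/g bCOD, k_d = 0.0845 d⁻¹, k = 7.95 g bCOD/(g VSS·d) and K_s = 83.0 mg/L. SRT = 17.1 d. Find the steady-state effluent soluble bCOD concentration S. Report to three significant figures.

S ≈ 3.84 mg/L

Effluent substrate depends only on kinetics and SRT: S = K_s(1 + k_d θ_c) / [θ_c(Yk − k_d) − 1] = 83.0 × (1 + 0.0845 × 17.1) / [17.1 × (0.407 × 7.95 − 0.0845) − 1] = 202.9 / 52.88 = 3.837 mg/L.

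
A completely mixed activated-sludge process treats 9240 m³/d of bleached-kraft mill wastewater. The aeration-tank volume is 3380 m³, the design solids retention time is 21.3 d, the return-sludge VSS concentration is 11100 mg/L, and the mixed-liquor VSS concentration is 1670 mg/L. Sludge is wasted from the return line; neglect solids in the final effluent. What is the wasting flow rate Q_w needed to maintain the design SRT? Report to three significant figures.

Wasting from the return line (neglecting effluent solids): Q_w = V·X / (θ_c·X_r) = 3380 × 1670 / (21.3 × 11100) = 23.87 m³/d.

Q_w ≈ 23.9 m³/d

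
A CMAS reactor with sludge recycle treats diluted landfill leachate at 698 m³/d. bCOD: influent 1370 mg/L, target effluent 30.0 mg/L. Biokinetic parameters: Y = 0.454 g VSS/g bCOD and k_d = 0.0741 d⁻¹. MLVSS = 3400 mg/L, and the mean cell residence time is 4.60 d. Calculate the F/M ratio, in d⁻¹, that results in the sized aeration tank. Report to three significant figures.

Steady-state biomass mass balance: V·X·(1 + k_d·θ_c) = Y·Q·(S₀ − S)·θ_c, so V = 0.454 × 698 × (1370 − 30.0) × 4.60 / [3400 × (1 + 0.0741 × 4.60)] = 1.95×10^6 / 4559 = 428.5 m³.
F/M = Q·S₀ / (V·X) = 698 × 1370 / (428.5 × 3400) = 0.6564 g bCOD·(g VSS·d)⁻¹.

F/M ≈ 0.656 d⁻¹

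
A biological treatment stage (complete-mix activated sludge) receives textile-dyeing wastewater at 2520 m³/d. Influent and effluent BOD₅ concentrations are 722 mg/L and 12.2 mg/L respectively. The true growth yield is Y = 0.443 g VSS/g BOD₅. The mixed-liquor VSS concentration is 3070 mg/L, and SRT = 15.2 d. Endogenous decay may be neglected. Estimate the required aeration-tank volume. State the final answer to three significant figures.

Biomass mass balance (decay neglected): V·X = Y·Q·(S₀ − S)·θ_c, so V = 0.443 × 2520 × (722 − 12.2) × 15.2 / 3070 = 3923 m³.

V ≈ 3920 m³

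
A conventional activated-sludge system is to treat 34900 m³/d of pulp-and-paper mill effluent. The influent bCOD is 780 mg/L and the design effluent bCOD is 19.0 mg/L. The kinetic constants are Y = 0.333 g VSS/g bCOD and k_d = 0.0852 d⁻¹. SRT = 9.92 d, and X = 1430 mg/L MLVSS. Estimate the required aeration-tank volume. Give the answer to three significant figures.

V ≈ 33200 m³

Rearranging the biomass balance for a CMAS with decay, V = Y·Q·ΔS·θ_c / [X·(1+k_d θ_c)] = 0.333 × 34900 × (780 − 19.0) × 9.92 / [1430 × (1 + 0.0852 × 9.92)] = 8.77×10^7 / 2639 = 33250 m³.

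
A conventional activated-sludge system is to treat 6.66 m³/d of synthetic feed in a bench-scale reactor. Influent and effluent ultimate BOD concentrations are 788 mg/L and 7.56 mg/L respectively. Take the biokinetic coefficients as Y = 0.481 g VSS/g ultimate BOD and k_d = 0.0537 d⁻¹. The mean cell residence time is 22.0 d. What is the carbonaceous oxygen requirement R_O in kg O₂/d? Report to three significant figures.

R_O ≈ 3.57 kg O₂/d

Correct the yield for decay: Y_obs = Y/(1 + k_d θ_c) = 0.481 / (1 + 0.0537 × 22.0) = 0.481 / 2.181 = 0.2205.
Mass of ultimate BOD removed per day: Q(S₀ − S) = 6.66 × 780.4 g/m³ = 5.198 kg/d.
P_X = Y_obs·Q·(S₀ − S) = 0.2205 × 5.198 = 1.146 kg VSS/d.
R_O = Q·(S₀ − S) − 1.42·P_X = 5.198 − 1.42 × 1.146 = 3.570 kg O₂/d.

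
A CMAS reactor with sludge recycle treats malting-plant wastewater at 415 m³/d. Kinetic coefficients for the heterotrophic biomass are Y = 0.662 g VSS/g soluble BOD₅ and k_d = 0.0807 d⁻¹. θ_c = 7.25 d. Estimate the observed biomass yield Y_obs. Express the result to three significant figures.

Y_obs ≈ 0.418 g VSS/g soluble BOD₅

Correct the yield for decay: Y_obs = Y/(1 + k_d θ_c) = 0.662 / (1 + 0.0807 × 7.25) = 0.662 / 1.585 = 0.4176.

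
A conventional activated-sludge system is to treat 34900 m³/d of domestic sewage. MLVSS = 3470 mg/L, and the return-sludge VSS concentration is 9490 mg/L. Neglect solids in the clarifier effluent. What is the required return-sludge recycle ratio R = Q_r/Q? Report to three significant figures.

R ≈ 0.576

Mass balance around the secondary clarifier (neglecting effluent solids): R = X / (X_r − X) = 3470 / (9490 − 3470) = 0.5764.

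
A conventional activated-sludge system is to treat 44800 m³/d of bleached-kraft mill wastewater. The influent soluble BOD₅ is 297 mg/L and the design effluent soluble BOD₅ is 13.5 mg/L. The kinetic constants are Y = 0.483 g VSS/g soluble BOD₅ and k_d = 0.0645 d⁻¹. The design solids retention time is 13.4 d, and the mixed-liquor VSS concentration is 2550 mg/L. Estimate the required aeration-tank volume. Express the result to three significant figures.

Steady-state biomass mass balance: V·X·(1 + k_d·θ_c) = Y·Q·(S₀ − S)·θ_c, so V = 0.483 × 44800 × (297 − 13.5) × 13.4 / [2550 × (1 + 0.0645 × 13.4)] = 8.22×10^7 / 4754 = 17291 m³.

V ≈ 17300 m³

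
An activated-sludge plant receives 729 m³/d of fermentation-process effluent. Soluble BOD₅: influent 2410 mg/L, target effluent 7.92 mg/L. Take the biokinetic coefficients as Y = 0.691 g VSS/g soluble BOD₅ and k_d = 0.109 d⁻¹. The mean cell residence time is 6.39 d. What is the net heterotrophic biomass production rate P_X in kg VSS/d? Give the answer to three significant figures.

Correct the yield for decay: Y_obs = Y/(1 + k_d θ_c) = 0.691 / (1 + 0.109 × 6.39) = 0.691 / 1.697 = 0.4073.
Mass of soluble BOD₅ removed per day: Q(S₀ − S) = 729 × 2402 g/m³ = 1751 kg/d.
P_X = Y_obs · Q(S₀ − S) = 0.4073 × 1751 = 713.2 kg VSS/d.

P_X ≈ 713 kg VSS/d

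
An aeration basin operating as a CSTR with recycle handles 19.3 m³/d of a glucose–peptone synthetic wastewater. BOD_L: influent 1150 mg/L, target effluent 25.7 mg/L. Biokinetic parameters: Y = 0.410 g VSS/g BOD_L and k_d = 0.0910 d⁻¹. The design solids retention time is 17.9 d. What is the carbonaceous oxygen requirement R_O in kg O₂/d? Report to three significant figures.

R_O ≈ 16.9 kg O₂/d

Correct the yield for decay: Y_obs = Y/(1 + k_d θ_c) = 0.410 / (1 + 0.0910 × 17.9) = 0.410 / 2.629 = 0.1560.
ΔS = 1150 − 25.7 = 1124 mg/L, so the substrate removal rate is 19.3 × 1124/1000 = 21.70 kg BOD_L/d.
Net sludge production P_X = 0.1560 × 21.70 = 3.384 kg VSS/d.
R_O = Q·ΔS − 1.42 P_X = 21.70 − 4.805 = 16.89 kg O₂/d.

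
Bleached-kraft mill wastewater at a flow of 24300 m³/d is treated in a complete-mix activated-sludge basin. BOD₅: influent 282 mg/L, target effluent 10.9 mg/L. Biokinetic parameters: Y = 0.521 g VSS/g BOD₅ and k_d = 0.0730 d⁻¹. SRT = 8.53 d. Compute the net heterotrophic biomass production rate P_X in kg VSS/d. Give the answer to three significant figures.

Observed yield with endogenous decay: Y_obs = Y / (1 + k_d·θ_c) = 0.521 / (1 + 0.0730 × 8.53) = 0.521 / 1.623 = 0.3211 g VSS/g BOD₅.
Q·(S₀ − S) = 24300 × (282 − 10.9) × 10⁻³ = 6588 kg/d removed.
So the net sludge growth is P_X = 0.3211 × 6588 = 2115 kg VSS/d.

P_X ≈ 2120 kg VSS/d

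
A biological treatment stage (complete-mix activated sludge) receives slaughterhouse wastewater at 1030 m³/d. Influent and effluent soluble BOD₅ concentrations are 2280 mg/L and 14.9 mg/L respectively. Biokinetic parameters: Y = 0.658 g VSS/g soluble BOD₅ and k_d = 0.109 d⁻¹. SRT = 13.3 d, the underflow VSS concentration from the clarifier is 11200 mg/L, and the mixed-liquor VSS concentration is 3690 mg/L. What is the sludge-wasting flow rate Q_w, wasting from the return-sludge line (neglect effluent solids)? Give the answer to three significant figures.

Rearranging the biomass balance for a CMAS with decay, V = Y·Q·ΔS·θ_c / [X·(1+k_d θ_c)] = 0.658 × 1030 × (2280 − 14.9) × 13.3 / [3690 × (1 + 0.109 × 13.3)] = 2.04×10^7 / 9039 = 2259 m³.
θ_c = V·X/(Q_w·X_r) when wasting from the recycle, so Q_w = V·X/(θ_c·X_r) = 2259 × 3690 / (13.3 × 11200) = 55.95 m³/d.

Q_w ≈ 56.0 m³/d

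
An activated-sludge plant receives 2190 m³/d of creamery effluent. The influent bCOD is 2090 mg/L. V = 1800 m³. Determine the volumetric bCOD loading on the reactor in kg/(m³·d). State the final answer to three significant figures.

Volumetric loading L_v = Q·S₀ / V = 2190 × 2090 g/m³ / 1800 m³ = 2543 g/(m³·d) = 2.543 kg bCOD/(m³·d).

L_v ≈ 2.54 kg bCOD/(m³·d)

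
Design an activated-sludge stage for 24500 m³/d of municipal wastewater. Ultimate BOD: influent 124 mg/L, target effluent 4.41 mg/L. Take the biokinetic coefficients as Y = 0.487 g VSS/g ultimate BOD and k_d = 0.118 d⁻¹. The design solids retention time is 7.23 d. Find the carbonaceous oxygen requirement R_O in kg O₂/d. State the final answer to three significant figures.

The observed yield is Y_obs = Y/(1 + k_d·θ_c) = 0.487 / (1 + 0.118 × 7.23) = 0.487 / 1.853 = 0.2628 g VSS per g ultimate BOD removed.
ΔS = 124 − 4.41 = 119.6 mg/L, so the substrate removal rate is 24500 × 119.6/1000 = 2930 kg ultimate BOD/d.
P_X = Y_obs·Q·(S₀ − S) = 0.2628 × 2930 = 770.0 kg VSS/d.
R_O = Q·ΔS − 1.42 P_X = 2930 − 1093 = 1837 kg O₂/d.

R_O ≈ 1840 kg O₂/d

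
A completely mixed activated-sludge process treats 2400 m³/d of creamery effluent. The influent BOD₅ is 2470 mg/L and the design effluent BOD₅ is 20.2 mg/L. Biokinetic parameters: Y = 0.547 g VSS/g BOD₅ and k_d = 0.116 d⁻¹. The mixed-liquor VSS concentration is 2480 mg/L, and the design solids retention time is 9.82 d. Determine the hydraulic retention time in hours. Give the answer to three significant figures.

τ ≈ 59.5 h

Steady-state biomass mass balance: V·X·(1 + k_d·θ_c) = Y·Q·(S₀ − S)·θ_c, so V = 0.547 × 2400 × (2470 − 20.2) × 9.82 / [2480 × (1 + 0.116 × 9.82)] = 3.16×10^7 / 5305 = 5953 m³.
τ = V/Q = 5953/2400 = 2.481 d, or 59.53 h.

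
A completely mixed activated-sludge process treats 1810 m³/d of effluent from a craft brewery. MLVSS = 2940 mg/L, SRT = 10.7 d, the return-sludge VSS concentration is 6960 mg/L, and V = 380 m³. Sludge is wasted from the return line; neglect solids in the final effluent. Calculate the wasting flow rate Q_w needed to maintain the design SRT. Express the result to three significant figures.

Q_w ≈ 15.0 m³/d

Q_w = (V·X)/(θ_c X_r) = 380.0 × 2940 / (10.7 × 6960) = 15.00 m³/d.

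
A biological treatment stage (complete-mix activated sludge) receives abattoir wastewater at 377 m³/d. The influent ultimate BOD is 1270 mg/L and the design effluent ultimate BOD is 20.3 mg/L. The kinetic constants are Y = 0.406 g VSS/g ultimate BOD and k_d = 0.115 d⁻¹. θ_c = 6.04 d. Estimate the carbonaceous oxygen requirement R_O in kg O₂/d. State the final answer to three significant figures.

R_O ≈ 311 kg O₂/d

Y_obs = Y / (1 + k_d θ_c) = 0.406 / (1 + 0.115 × 6.04) = 0.406 / 1.695 = 0.2396.
ΔS = 1270 − 20.3 = 1250 mg/L, so the substrate removal rate is 377 × 1250/1000 = 471.1 kg ultimate BOD/d.
Biomass synthesised: P_X = Y_obs × 471.1 = 112.9 kg VSS/d.
Carbonaceous O₂ demand = substrate oxidised − cell-mass equivalent = 471.1 − 1.42 × 112.9 = 310.9 kg O₂/d.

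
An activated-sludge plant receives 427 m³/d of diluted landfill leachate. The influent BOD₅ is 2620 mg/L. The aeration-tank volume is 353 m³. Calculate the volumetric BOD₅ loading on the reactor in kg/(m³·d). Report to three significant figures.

L_v ≈ 3.17 kg BOD₅/(m³·d)

L_v = Q S₀ / V = 427 × 2620 × 10⁻³ / 353.0 = 3.169 kg/(m³·d).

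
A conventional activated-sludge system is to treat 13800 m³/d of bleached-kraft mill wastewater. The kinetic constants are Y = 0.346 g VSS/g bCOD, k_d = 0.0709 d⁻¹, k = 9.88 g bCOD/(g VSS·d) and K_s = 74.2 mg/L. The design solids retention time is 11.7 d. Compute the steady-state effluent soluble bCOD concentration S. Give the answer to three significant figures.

S ≈ 3.56 mg/L

Effluent substrate depends only on kinetics and SRT: S = K_s(1 + k_d θ_c) / [θ_c(Yk − k_d) − 1] = 74.2 × (1 + 0.0709 × 11.7) / [11.7 × (0.346 × 9.88 − 0.0709) − 1] = 135.8 / 38.17 = 3.557 mg/L.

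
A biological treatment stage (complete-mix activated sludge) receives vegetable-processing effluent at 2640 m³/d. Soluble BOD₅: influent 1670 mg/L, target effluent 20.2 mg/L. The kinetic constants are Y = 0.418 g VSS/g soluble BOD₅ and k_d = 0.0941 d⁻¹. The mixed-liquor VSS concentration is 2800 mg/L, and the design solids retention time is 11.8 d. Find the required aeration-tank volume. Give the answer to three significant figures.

Steady-state biomass mass balance: V·X·(1 + k_d·θ_c) = Y·Q·(S₀ − S)·θ_c, so V = 0.418 × 2640 × (1670 − 20.2) × 11.8 / [2800 × (1 + 0.0941 × 11.8)] = 2.15×10^7 / 5909 = 3636 m³.

V ≈ 3640 m³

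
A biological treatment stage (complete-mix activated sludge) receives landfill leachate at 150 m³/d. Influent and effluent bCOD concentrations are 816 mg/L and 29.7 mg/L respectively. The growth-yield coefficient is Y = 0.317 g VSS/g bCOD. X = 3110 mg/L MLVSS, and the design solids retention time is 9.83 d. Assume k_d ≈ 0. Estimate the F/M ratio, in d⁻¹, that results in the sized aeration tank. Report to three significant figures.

With k_d = 0 the design equation reduces to V = Y Q (S₀−S) θ_c / X = 0.317 × 150 × (816 − 29.7) × 9.83 / 3110 = 118.2 m³.
F/M = applied load / biomass = Q·S₀/(V·X) = 150 × 816 / (118.2 × 3110) = 0.3330 d⁻¹.

F/M ≈ 0.333 d⁻¹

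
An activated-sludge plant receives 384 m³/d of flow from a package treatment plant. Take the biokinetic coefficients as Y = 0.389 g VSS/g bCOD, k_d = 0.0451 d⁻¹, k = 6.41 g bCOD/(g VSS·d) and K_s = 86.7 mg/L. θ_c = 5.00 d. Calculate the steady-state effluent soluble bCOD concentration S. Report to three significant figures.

For a completely mixed reactor with recycle the Lawrence–McCarty relation gives S = K_s·(1 + k_d·θ_c) / [θ_c·(Y·k − k_d) − 1] = 86.7 × (1 + 0.0451 × 5.00) / [5.00 × (0.389 × 6.41 − 0.0451) − 1] = 106.3 / 11.24 = 9.451 mg/L.

S ≈ 9.45 mg/L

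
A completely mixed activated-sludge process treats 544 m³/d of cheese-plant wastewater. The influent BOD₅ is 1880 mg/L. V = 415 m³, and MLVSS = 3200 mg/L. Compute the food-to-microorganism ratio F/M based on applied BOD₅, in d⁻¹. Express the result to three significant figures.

F/M = applied load / biomass = Q·S₀/(V·X) = 544 × 1880 / (415.0 × 3200) = 0.7701 d⁻¹.

F/M ≈ 0.770 d⁻¹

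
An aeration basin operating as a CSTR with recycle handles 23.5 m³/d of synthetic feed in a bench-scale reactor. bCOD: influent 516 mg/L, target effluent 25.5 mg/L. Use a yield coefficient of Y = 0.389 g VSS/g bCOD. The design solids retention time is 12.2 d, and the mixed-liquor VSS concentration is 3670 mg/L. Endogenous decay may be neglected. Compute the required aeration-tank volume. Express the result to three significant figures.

Biomass mass balance (decay neglected): V·X = Y·Q·(S₀ − S)·θ_c, so V = 0.389 × 23.5 × (516 − 25.5) × 12.2 / 3670 = 14.91 m³.

V ≈ 14.9 m³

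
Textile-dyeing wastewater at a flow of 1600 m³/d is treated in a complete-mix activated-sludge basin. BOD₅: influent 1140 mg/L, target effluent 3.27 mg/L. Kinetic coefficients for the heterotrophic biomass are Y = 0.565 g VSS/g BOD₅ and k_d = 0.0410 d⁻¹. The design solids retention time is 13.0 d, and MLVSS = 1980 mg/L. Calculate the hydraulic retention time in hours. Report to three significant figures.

τ ≈ 66.0 h

From the SRT design equation V = Y Q (S₀−S) θ_c / [X (1 + k_d θ_c)] = 0.565 × 1600 × (1140 − 3.27) × 13.0 / [1980 × (1 + 0.0410 × 13.0)] = 1.34×10^7 / 3035 = 4401 m³.
HRT = V/Q = 4401 m³ / 1600 m³·d⁻¹ = 2.751 d × 24 = 66.02 h.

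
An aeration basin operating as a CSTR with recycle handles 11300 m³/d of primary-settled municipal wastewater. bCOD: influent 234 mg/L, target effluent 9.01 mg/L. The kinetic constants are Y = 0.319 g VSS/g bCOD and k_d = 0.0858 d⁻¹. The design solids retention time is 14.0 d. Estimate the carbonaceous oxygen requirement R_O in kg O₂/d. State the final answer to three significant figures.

R_O ≈ 2020 kg O₂/d

Observed yield with endogenous decay: Y_obs = Y / (1 + k_d·θ_c) = 0.319 / (1 + 0.0858 × 14.0) = 0.319 / 2.201 = 0.1449 g VSS/g bCOD.
Substrate removed = Q·(S₀ − S) = 11300 m³/d × (234 − 9.01) g/m³ = 2.54×10^6 g/d = 2542 kg/d.
P_X = Y_obs·Q·(S₀ − S) = 0.1449 × 2542 = 368.4 kg VSS/d.
Carbonaceous O₂ demand = substrate oxidised − cell-mass equivalent = 2542 − 1.42 × 368.4 = 2019 kg O₂/d.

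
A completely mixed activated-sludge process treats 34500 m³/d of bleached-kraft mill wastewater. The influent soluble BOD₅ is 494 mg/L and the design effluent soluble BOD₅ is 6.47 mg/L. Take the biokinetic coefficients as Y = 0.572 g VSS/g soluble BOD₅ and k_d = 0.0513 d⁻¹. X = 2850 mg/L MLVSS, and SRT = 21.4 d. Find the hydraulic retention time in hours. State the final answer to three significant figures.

Steady-state biomass mass balance: V·X·(1 + k_d·θ_c) = Y·Q·(S₀ − S)·θ_c, so V = 0.572 × 34500 × (494 − 6.47) × 21.4 / [2850 × (1 + 0.0513 × 21.4)] = 2.06×10^8 / 5979 = 34436 m³.
τ = V/Q = 34436/34500 = 0.9982 d, or 23.96 h.

τ ≈ 24.0 h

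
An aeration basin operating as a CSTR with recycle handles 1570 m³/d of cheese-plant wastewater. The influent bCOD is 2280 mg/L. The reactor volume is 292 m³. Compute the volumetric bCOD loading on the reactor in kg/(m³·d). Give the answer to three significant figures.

L_v ≈ 12.3 kg bCOD/(m³·d)

Applied bCOD load per unit volume = Q·S₀/V = (1570 × 2280/1000)/292.0 = 12.26 kg bCOD·m⁻³·d⁻¹.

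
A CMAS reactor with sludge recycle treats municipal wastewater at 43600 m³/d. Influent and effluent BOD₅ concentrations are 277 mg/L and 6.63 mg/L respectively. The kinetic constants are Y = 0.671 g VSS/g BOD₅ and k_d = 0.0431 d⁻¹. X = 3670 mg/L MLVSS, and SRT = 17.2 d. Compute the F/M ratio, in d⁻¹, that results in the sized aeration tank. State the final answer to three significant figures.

Rearranging the biomass balance for a CMAS with decay, V = Y·Q·ΔS·θ_c / [X·(1+k_d θ_c)] = 0.671 × 43600 × (277 − 6.63) × 17.2 / [3670 × (1 + 0.0431 × 17.2)] = 1.36×10^8 / 6391 = 21289 m³.
F/M = applied load / biomass = Q·S₀/(V·X) = 43600 × 277 / (21289 × 3670) = 0.1546 d⁻¹.

F/M ≈ 0.155 d⁻¹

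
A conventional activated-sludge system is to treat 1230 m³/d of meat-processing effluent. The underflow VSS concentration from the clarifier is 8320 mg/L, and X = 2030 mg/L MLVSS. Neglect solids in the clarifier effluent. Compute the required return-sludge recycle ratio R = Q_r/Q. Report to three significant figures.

R ≈ 0.323

Solids balance on the clarifier gives (1+R)X = R·X_r, so R = X/(X_r − X) = 2030 / (8320 − 2030) = 0.3227.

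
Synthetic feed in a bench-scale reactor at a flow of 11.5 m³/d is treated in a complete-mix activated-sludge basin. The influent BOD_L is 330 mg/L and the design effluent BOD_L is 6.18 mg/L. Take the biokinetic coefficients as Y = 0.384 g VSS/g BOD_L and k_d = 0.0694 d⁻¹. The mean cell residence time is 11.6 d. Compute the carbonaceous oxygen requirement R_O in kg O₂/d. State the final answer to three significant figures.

Observed yield with endogenous decay: Y_obs = Y / (1 + k_d·θ_c) = 0.384 / (1 + 0.0694 × 11.6) = 0.384 / 1.805 = 0.2127 g VSS/g BOD_L.
Mass of BOD_L removed per day: Q(S₀ − S) = 11.5 × 323.8 g/m³ = 3.724 kg/d.
Biomass synthesised: P_X = Y_obs × 3.724 = 0.7922 kg VSS/d.
R_O = Q·ΔS − 1.42 P_X = 3.724 − 1.125 = 2.599 kg O₂/d.

R_O ≈ 2.60 kg O₂/d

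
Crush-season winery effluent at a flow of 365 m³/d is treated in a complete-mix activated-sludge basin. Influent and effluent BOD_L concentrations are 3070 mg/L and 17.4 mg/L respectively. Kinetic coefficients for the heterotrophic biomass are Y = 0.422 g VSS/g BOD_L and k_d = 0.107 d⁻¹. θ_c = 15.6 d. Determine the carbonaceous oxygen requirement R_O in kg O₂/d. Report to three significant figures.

R_O ≈ 864 kg O₂/d

Y_obs = Y / (1 + k_d θ_c) = 0.422 / (1 + 0.107 × 15.6) = 0.422 / 2.669 = 0.1581.
Substrate removed = Q·(S₀ − S) = 365 m³/d × (3070 − 17.4) g/m³ = 1.11×10^6 g/d = 1114 kg/d.
Biomass synthesised: P_X = Y_obs × 1114 = 176.2 kg VSS/d.
Carbonaceous O₂ demand = substrate oxidised − cell-mass equivalent = 1114 − 1.42 × 176.2 = 864.1 kg O₂/d.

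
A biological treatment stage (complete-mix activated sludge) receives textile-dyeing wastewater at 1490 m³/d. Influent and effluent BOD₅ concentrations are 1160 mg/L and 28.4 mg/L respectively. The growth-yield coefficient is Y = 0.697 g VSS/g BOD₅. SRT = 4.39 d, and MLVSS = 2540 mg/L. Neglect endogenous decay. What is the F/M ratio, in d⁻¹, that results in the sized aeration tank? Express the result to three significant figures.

F/M ≈ 0.335 d⁻¹

Biomass mass balance (decay neglected): V·X = Y·Q·(S₀ − S)·θ_c, so V = 0.697 × 1490 × (1160 − 28.4) × 4.39 / 2540 = 2031 m³.
F/M = Q·S₀ / (V·X) = 1490 × 1160 / (2031 × 2540) = 0.3350 g BOD₅·(g VSS·d)⁻¹.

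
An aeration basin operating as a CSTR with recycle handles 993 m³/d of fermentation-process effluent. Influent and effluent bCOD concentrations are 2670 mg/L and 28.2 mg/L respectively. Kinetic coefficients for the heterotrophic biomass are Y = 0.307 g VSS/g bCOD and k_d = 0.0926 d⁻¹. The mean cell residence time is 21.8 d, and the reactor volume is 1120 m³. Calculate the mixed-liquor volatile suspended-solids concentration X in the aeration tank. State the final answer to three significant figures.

X = Y·Q·ΔS·θ_c / [V·(1 + k_d θ_c)] = 0.307 × 993 × (2670 − 28.2) × 21.8 / [1120 × (1 + 0.0926 × 21.8)] = 5193 mg/L.

X ≈ 5190 mg/L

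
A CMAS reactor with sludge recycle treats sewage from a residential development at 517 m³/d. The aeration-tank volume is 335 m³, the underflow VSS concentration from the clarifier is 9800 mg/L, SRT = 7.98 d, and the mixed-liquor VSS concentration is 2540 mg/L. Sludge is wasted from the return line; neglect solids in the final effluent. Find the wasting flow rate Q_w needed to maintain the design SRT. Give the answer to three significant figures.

Q_w ≈ 10.9 m³/d

θ_c = V·X/(Q_w·X_r) when wasting from the recycle, so Q_w = V·X/(θ_c·X_r) = 335.0 × 2540 / (7.98 × 9800) = 10.88 m³/d.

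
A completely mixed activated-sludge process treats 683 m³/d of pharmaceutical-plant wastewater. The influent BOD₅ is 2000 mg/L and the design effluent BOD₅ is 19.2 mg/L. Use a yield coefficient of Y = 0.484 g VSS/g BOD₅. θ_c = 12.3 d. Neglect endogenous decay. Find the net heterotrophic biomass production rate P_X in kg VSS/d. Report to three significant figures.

P_X ≈ 655 kg VSS/d

With endogenous decay neglected, the observed yield equals the true yield: Y_obs = Y = 0.484 g VSS/g BOD₅.
Q·(S₀ − S) = 683 × (2000 − 19.2) × 10⁻³ = 1353 kg/d removed.
P_X = Y_obs · Q(S₀ − S) = 0.4840 × 1353 = 654.8 kg VSS/d.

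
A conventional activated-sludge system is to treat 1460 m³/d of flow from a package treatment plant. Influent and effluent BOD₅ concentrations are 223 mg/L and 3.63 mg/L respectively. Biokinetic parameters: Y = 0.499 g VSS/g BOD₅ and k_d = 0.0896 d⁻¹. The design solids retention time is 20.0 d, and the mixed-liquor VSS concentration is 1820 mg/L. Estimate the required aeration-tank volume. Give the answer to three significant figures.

Steady-state biomass mass balance: V·X·(1 + k_d·θ_c) = Y·Q·(S₀ − S)·θ_c, so V = 0.499 × 1460 × (223 − 3.63) × 20.0 / [1820 × (1 + 0.0896 × 20.0)] = 3.2×10^6 / 5081 = 629.0 m³.

V ≈ 629 m³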